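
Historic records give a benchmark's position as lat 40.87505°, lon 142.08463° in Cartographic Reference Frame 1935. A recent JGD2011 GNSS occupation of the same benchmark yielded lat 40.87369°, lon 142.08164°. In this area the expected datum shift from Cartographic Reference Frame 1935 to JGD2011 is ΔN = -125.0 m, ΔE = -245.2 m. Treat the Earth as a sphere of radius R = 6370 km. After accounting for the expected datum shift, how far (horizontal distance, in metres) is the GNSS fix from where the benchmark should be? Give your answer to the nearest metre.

27 m

Observed coordinate differences: Δφ = -0.00136°, Δλ = -0.00299°.
Converting to metres (1° lat = 111177 m, cos φ = 0.756139): observed ΔN = -151.2 m, observed ΔE = -251.4 m.
Subtracting the expected shift leaves a residual of -151.2 − (-125.0) = -26.2 m north and -251.4 − (-245.2) = -6.2 m east.
Residual distance = √((-26.2)² + (-6.2)²) = 26.9 m.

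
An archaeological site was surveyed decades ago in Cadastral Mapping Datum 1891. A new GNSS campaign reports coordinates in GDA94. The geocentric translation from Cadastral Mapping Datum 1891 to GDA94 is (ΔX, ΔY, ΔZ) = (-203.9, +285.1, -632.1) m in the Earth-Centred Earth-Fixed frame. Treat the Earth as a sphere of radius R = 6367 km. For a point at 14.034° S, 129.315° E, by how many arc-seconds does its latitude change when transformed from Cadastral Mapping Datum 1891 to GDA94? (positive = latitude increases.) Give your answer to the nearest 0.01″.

sin φ = -0.242498, cos φ = 0.970152, sin λ = 0.773674, cos λ = -0.633583.
North component: ΔN = −sin φ cos λ·ΔX − sin φ sin λ·ΔY + cos φ·ΔZ = −(-0.242498)(-0.633583)(-203.9) − (-0.242498)(0.773674)(285.1) + (0.970152)(-632.1) = -528.42 m.
1° of latitude spans πR/180 = 111125 m, so Δφ = -528.42 / 111125 × 3600 = -17.119″.

Δφ = -17.12″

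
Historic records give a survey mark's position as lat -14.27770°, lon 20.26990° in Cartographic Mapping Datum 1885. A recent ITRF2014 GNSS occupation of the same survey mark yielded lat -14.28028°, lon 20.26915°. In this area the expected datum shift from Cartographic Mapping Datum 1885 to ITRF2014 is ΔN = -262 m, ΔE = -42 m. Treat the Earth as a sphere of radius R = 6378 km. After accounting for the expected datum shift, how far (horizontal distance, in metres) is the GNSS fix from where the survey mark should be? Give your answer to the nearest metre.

Observed coordinate differences: Δφ = -0.00258°, Δλ = -0.00075°.
Converting to metres (1° lat = 111317 m, cos φ = 0.969112): observed ΔN = -287.2 m, observed ΔE = -80.9 m.
Subtracting the expected shift leaves a residual of -287.2 − (-262) = -25.2 m north and -80.9 − (-42) = -38.9 m east.
Residual distance = √((-25.2)² + (-38.9)²) = 46.4 m.

46 m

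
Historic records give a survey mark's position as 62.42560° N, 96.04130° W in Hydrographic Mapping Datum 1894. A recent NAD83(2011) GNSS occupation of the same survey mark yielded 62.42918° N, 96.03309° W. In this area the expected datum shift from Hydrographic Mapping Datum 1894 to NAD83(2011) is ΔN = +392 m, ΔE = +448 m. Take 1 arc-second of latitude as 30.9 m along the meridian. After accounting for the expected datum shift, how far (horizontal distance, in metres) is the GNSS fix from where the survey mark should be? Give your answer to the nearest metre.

Observed coordinate differences: Δφ = +0.00358°, Δλ = +0.00821°.
Converting to metres (1° lat = 111240 m, cos φ = 0.462900): observed ΔN = 398.2 m, observed ΔE = 422.8 m.
Subtracting the expected shift leaves a residual of 398.2 − (392) = 6.2 m north and 422.8 − (448) = -25.2 m east.
Residual distance = √(6.2² + (-25.2)²) = 26.0 m.

26 m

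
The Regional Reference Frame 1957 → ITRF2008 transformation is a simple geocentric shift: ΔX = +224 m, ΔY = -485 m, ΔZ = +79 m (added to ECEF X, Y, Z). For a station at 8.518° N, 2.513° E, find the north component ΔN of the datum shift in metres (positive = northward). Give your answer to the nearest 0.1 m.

ΔN = 48.1 m

At φ = 8.518°, λ = 2.513°: sin φ = 0.148120, cos φ = 0.988969, sin λ = 0.043846, cos λ = 0.999038.
ΔN = −sin φ cos λ·ΔX − sin φ sin λ·ΔY + cos φ·ΔZ = −(0.148120)(0.999038)(224) − (0.148120)(0.043846)(-485) + (0.988969)(79) = 48.13 m.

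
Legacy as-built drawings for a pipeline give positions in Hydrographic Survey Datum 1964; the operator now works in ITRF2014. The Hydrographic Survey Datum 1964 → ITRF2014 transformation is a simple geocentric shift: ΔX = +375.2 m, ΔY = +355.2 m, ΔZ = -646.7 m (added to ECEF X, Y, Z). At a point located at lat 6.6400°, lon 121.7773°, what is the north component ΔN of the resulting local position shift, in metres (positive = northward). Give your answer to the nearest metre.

At φ = 6.6400°, λ = 121.7773°: sin φ = 0.115631, cos φ = 0.993292, sin λ = 0.850101, cos λ = -0.526619.
ΔN = −sin φ cos λ·ΔX − sin φ sin λ·ΔY + cos φ·ΔZ = −(0.115631)(-0.526619)(375.2) − (0.115631)(0.850101)(355.2) + (0.993292)(-646.7) = -654.43 m.

ΔN = -654 m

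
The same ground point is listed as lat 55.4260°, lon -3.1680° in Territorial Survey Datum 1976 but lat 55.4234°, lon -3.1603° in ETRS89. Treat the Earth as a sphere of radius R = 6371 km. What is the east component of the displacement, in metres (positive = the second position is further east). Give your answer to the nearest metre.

Δφ = 55.4234° − 55.4260° = -0.0026°; Δλ = -3.1603° − -3.1680° = +0.0077°.
1° along a meridian = πR/180 = 111195 m.
ΔN = Δφ × 111195 = -289.1 m; ΔE = Δλ × 111195 × cos(55.4260°) = +0.0077 × 111195 × 0.567470 = 485.9 m.

ΔE = 486 m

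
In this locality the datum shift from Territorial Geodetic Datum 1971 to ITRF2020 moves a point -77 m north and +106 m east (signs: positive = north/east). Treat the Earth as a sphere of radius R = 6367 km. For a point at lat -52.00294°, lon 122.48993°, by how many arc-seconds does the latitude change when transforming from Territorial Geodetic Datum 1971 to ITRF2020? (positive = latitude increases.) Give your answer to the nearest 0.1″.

On a sphere of radius R, 1 rad of latitude = R, so Δφ = ΔN / R = -77.0 / 6367000 = -1.2094e-05 rad = -2.494″.

Δφ = -2.5″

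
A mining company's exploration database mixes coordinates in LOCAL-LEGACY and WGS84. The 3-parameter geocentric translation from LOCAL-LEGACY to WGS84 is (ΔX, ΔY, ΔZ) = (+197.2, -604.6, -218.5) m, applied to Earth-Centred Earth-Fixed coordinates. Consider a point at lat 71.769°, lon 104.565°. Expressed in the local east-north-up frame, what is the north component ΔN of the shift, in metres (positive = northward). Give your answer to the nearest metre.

At φ = 71.769°, λ = 104.565°: sin φ = 0.949803, cos φ = 0.312849, sin λ = 0.967863, cos λ = -0.251478.
ΔN = −sin φ cos λ·ΔX − sin φ sin λ·ΔY + cos φ·ΔZ = −(0.949803)(-0.251478)(197.2) − (0.949803)(0.967863)(-604.6) + (0.312849)(-218.5) = 534.54 m.

ΔN = 535 m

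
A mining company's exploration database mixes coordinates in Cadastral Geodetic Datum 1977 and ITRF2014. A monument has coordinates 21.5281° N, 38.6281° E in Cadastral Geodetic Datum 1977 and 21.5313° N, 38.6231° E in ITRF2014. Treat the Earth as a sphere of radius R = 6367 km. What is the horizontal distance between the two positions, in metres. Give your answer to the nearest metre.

627 m

Δφ = 21.5313° − 21.5281° = +0.0032°; Δλ = 38.6231° − 38.6281° = -0.0050°.
1° along a meridian = πR/180 = 111125 m.
ΔN = Δφ × 111125 = 355.6 m; ΔE = Δλ × 111125 × cos(21.5281°) = -0.0050 × 111125 × 0.930238 = -516.9 m.
Distance = √(ΔE² + ΔN²) = √((-516.9)² + 355.6²) = 627.4 m.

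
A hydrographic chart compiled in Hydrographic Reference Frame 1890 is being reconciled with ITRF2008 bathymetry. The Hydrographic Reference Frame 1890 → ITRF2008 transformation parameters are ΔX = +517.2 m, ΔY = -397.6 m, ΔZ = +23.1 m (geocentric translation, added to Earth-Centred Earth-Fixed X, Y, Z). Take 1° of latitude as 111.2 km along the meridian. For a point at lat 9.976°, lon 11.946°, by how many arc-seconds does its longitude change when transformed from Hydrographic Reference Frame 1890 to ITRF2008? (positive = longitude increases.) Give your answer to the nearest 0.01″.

Δλ = -16.31″

sin φ = 0.173236, cos φ = 0.984880, sin λ = 0.206990, cos λ = 0.978343.
East component: ΔE = −sin λ·ΔX + cos λ·ΔY = −(0.206990)(517.2) + (0.978343)(-397.6) = -496.04 m.
1° of latitude spans 111200 m; at latitude φ, 1° of longitude spans that × cos φ = 109518.7 m, so Δλ = -496.04 / 109518.7 × 3600 = -16.306″.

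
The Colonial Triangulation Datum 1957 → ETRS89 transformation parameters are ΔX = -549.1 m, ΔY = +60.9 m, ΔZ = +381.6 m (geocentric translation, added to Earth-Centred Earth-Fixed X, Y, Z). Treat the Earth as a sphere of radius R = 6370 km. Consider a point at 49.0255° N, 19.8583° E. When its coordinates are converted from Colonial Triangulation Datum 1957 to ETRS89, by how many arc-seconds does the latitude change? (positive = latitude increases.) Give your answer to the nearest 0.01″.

Δφ = 20.22″

sin φ = 0.755001, cos φ = 0.655723, sin λ = 0.339695, cos λ = 0.940536.
North component: ΔN = −sin φ cos λ·ΔX − sin φ sin λ·ΔY + cos φ·ΔZ = −(0.755001)(0.940536)(-549.1) − (0.755001)(0.339695)(60.9) + (0.655723)(381.6) = 624.52 m.
1° of latitude spans πR/180 = 111177 m, so Δφ = 624.52 / 111177 × 3600 = 20.222″.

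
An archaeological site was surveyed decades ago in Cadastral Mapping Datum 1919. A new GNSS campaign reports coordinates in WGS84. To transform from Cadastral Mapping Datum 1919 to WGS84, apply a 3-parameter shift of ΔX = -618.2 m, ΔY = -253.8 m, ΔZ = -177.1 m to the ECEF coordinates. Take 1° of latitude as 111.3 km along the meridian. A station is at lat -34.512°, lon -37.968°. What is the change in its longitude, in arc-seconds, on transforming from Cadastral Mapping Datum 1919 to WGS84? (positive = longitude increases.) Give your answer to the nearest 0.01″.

sin φ = -0.566579, cos φ = 0.824008, sin λ = -0.615221, cos λ = 0.788354.
East component: ΔE = −sin λ·ΔX + cos λ·ΔY = −(-0.615221)(-618.2) + (0.788354)(-253.8) = -580.41 m.
1° of latitude spans 111300 m; at latitude φ, 1° of longitude spans that × cos φ = 91712.0 m, so Δλ = -580.41 / 91712.0 × 3600 = -22.783″.

Δλ = -22.78″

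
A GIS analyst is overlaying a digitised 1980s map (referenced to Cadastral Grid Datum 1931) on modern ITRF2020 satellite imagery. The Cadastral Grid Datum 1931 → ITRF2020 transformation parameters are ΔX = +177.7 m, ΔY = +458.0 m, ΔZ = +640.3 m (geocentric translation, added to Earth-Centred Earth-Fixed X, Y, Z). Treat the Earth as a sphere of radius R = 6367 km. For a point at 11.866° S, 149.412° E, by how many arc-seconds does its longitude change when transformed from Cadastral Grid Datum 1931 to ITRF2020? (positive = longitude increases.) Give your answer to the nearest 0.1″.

Δλ = -16.0″

sin φ = -0.205623, cos φ = 0.978631, sin λ = 0.508861, cos λ = -0.860849.
East component: ΔE = −sin λ·ΔX + cos λ·ΔY = −(0.508861)(177.7) + (-0.860849)(458.0) = -484.69 m.
1° of latitude spans πR/180 = 111125 m; at latitude φ, 1° of longitude spans that × cos φ = 108750.5 m, so Δλ = -484.69 / 108750.5 × 3600 = -16.045″.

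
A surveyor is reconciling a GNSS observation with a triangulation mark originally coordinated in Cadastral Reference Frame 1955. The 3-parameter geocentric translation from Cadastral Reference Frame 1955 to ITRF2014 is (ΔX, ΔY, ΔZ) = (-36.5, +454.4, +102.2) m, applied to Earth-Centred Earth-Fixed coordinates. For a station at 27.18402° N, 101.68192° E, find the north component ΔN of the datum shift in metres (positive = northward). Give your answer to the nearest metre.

ΔN = -116 m

At φ = 27.18402°, λ = 101.68192°: sin φ = 0.456850, cos φ = 0.889544, sin λ = 0.979287, cos λ = -0.202478.
ΔN = −sin φ cos λ·ΔX − sin φ sin λ·ΔY + cos φ·ΔZ = −(0.456850)(-0.202478)(-36.5) − (0.456850)(0.979287)(454.4) + (0.889544)(102.2) = -115.76 m.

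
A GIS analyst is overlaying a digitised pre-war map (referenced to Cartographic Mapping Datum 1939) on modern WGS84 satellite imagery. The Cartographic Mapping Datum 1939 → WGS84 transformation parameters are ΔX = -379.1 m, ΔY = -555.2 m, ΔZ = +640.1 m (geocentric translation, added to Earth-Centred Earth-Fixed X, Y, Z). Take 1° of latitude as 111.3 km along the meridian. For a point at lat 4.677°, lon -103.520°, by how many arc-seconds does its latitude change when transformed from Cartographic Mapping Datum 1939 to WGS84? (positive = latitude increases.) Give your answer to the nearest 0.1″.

Δφ = 19.0″

sin φ = 0.081538, cos φ = 0.996670, sin λ = -0.972288, cos λ = -0.233785.
North component: ΔN = −sin φ cos λ·ΔX − sin φ sin λ·ΔY + cos φ·ΔZ = −(0.081538)(-0.233785)(-379.1) − (0.081538)(-0.972288)(-555.2) + (0.996670)(640.1) = 586.73 m.
1° of latitude spans 111300 m, so Δφ = 586.73 / 111300 × 3600 = 18.978″.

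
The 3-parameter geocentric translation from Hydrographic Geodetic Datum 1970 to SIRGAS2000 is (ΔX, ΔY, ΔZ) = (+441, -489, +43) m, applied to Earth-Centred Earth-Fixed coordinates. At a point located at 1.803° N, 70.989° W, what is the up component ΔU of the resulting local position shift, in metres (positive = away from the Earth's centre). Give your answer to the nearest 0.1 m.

ΔU = 607.0 m

At φ = 1.803°, λ = -70.989°: sin φ = 0.031463, cos φ = 0.999505, sin λ = -0.945456, cos λ = 0.325750.
ΔU = cos φ cos λ·ΔX + cos φ sin λ·ΔY + sin φ·ΔZ = (0.999505)(0.325750)(441) + (0.999505)(-0.945456)(-489) + (0.031463)(43) = 607.04 m.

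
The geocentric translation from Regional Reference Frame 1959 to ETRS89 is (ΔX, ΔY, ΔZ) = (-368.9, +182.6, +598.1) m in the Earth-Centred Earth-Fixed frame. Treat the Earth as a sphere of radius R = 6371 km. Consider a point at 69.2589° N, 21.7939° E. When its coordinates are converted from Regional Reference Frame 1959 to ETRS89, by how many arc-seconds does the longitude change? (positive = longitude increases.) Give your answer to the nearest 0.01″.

sin φ = 0.935190, cos φ = 0.354146, sin λ = 0.371269, cos λ = 0.928525.
East component: ΔE = −sin λ·ΔX + cos λ·ΔY = −(0.371269)(-368.9) + (0.928525)(182.6) = 306.51 m.
1° of latitude spans πR/180 = 111195 m; at latitude φ, 1° of longitude spans that × cos φ = 39379.2 m, so Δλ = 306.51 / 39379.2 × 3600 = 28.021″.

Δλ = 28.02″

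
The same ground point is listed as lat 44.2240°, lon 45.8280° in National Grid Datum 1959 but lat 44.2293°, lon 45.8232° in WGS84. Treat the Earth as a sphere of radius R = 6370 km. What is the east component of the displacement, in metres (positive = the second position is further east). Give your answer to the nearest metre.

Δφ = 44.2293° − 44.2240° = +0.0053°; Δλ = 45.8232° − 45.8280° = -0.0048°.
1° along a meridian = πR/180 = 111177 m.
ΔN = Δφ × 111177 = 589.2 m; ΔE = Δλ × 111177 × cos(44.2240°) = -0.0048 × 111177 × 0.716619 = -382.4 m.

ΔE = -382 m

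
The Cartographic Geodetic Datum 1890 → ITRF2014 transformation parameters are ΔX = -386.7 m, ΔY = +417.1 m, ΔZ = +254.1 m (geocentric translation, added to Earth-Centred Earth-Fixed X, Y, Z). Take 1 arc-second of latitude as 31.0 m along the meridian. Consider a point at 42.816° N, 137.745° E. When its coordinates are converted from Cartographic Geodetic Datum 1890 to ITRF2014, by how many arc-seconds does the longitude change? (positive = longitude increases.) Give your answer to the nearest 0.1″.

sin φ = 0.679646, cos φ = 0.733540, sin λ = 0.672431, cos λ = -0.740159.
East component: ΔE = −sin λ·ΔX + cos λ·ΔY = −(0.672431)(-386.7) + (-0.740159)(417.1) = -48.69 m.
1° of latitude spans 3600 × 31.00 = 111600 m; at latitude φ, 1° of longitude spans that × cos φ = 81863.1 m, so Δλ = -48.69 / 81863.1 × 3600 = -2.141″.

Δλ = -2.1″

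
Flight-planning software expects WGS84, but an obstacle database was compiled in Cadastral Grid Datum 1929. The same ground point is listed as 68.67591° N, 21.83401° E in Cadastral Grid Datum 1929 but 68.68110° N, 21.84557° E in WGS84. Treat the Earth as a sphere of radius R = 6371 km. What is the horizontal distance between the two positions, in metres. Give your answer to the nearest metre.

743 m

Δφ = 68.68110° − 68.67591° = +0.00519°; Δλ = 21.84557° − 21.83401° = +0.01156°.
1° along a meridian = πR/180 = 111195 m.
ΔN = Δφ × 111195 = 577.1 m; ΔE = Δλ × 111195 × cos(68.67591°) = +0.01156 × 111195 × 0.363643 = 467.4 m.
Distance = √(ΔE² + ΔN²) = √(467.4² + 577.1²) = 742.7 m.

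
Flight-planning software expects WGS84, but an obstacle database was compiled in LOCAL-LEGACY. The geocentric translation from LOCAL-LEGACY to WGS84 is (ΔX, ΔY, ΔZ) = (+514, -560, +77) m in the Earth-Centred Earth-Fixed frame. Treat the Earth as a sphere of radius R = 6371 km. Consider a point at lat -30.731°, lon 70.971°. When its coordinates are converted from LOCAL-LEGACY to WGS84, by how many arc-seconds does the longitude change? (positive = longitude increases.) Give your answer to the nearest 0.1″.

Δλ = -25.2″

sin φ = -0.511008, cos φ = 0.859576, sin λ = 0.945354, cos λ = 0.326047.
East component: ΔE = −sin λ·ΔX + cos λ·ΔY = −(0.945354)(514) + (0.326047)(-560) = -668.50 m.
1° of latitude spans πR/180 = 111195 m; at latitude φ, 1° of longitude spans that × cos φ = 95580.5 m, so Δλ = -668.50 / 95580.5 × 3600 = -25.179″.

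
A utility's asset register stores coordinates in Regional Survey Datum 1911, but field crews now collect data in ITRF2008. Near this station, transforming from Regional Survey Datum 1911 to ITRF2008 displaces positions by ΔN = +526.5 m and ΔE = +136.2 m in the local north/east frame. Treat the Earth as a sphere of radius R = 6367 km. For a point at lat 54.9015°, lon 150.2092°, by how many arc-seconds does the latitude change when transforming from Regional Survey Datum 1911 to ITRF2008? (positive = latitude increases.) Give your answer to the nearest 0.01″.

Δφ = 17.06″

On a sphere of radius R, 1 rad of latitude = R, so Δφ = ΔN / R = 526.5 / 6367000 = 8.2692e-05 rad = 17.056″.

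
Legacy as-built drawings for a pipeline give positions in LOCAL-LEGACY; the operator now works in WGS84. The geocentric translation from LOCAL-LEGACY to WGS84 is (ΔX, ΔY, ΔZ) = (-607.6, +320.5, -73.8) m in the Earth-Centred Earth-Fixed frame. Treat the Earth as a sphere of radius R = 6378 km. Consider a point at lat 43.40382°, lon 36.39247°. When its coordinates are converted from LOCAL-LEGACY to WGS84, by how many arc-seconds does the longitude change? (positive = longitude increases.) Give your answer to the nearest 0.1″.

Δλ = 27.5″

sin φ = 0.687136, cos φ = 0.726529, sin λ = 0.593313, cos λ = 0.804972.
East component: ΔE = −sin λ·ΔX + cos λ·ΔY = −(0.593313)(-607.6) + (0.804972)(320.5) = 618.49 m.
1° of latitude spans πR/180 = 111317 m; at latitude φ, 1° of longitude spans that × cos φ = 80875.1 m, so Δλ = 618.49 / 80875.1 × 3600 = 27.531″.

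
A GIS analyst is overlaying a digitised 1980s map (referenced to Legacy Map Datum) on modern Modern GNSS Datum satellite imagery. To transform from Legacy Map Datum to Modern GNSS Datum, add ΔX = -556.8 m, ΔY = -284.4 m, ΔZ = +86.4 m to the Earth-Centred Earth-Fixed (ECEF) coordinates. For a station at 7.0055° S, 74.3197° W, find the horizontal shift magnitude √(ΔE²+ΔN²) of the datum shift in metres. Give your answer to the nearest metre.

621 m

At φ = -7.0055°, λ = -74.3197°: sin φ = -0.121965, cos φ = 0.992534, sin λ = -0.962785, cos λ = 0.270269.
ΔE = −sin λ·ΔX + cos λ·ΔY = −(-0.962785)·(-556.8) + (0.270269)·(-284.4) = -612.94 m.
ΔN = −sin φ cos λ·ΔX − sin φ sin λ·ΔY + cos φ·ΔZ = −(-0.121965)(0.270269)(-556.8) − (-0.121965)(-0.962785)(-284.4) + (0.992534)(86.4) = 100.80 m.
Horizontal magnitude = √(ΔE² + ΔN²) = √((-612.94)² + 100.80²) = 621.18 m.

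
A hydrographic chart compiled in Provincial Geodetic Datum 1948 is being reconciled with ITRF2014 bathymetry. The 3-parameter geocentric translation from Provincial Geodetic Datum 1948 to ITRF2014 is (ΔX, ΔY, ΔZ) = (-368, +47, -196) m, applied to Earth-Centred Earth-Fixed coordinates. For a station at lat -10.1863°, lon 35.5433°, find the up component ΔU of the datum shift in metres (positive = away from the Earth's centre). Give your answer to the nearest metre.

ΔU = -233 m

The local up (radial) axis is (cos φ cos λ, cos φ sin λ, sin φ), giving ΔU = -294.713 + 26.891 + 34.662 = -233.16 m.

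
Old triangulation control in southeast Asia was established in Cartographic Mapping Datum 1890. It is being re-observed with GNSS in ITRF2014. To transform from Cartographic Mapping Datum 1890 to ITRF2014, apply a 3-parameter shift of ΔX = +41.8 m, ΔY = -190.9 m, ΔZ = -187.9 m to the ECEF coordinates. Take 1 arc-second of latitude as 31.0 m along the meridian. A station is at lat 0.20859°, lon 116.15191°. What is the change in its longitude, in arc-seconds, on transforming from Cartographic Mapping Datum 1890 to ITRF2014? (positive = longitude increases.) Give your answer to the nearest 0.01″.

sin φ = 0.003641, cos φ = 0.999993, sin λ = 0.897629, cos λ = -0.440753.
East component: ΔE = −sin λ·ΔX + cos λ·ΔY = −(0.897629)(41.8) + (-0.440753)(-190.9) = 46.62 m.
1° of latitude spans 3600 × 31.00 = 111600 m; at latitude φ, 1° of longitude spans that × cos φ = 111599.3 m, so Δλ = 46.62 / 111599.3 × 3600 = 1.504″.

Δλ = 1.50″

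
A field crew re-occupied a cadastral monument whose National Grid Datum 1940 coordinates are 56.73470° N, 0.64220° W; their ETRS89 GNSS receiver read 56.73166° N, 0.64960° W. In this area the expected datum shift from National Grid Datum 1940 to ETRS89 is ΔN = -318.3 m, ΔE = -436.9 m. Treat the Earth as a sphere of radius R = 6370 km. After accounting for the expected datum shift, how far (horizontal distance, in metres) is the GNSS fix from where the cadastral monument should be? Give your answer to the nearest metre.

Observed coordinate differences: Δφ = -0.00304°, Δλ = -0.00740°.
Converting to metres (1° lat = 111177 m, cos φ = 0.548517): observed ΔN = -338.0 m, observed ΔE = -451.3 m.
Subtracting the expected shift leaves a residual of -338.0 − (-318.3) = -19.7 m north and -451.3 − (-436.9) = -14.4 m east.
Residual distance = √((-19.7)² + (-14.4)²) = 24.4 m.

24 m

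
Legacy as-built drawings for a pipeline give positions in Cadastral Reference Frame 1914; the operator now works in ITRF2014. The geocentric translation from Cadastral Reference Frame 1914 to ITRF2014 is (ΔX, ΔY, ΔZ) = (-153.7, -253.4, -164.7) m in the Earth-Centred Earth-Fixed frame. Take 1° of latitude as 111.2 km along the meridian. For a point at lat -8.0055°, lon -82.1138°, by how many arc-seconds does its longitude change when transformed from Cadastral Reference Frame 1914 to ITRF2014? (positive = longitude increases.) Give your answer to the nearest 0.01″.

Δλ = -6.11″

sin φ = -0.139268, cos φ = 0.990255, sin λ = -0.990543, cos λ = 0.137206.
East component: ΔE = −sin λ·ΔX + cos λ·ΔY = −(-0.990543)(-153.7) + (0.137206)(-253.4) = -187.01 m.
1° of latitude spans 111200 m; at latitude φ, 1° of longitude spans that × cos φ = 110116.3 m, so Δλ = -187.01 / 110116.3 × 3600 = -6.114″.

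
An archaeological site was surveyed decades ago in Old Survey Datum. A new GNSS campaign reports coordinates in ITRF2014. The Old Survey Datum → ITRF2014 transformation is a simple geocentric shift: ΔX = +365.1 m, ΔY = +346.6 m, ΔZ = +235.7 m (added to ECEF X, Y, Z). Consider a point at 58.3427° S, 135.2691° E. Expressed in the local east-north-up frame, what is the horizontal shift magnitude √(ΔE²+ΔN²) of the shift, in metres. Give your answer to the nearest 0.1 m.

The local east axis at (φ, λ) is (−sin λ, cos λ, 0), so ΔE = −sin(135.2691°)·365.1 + cos(135.2691°)·346.6 = -503.18 m.
The local north axis is (−sin φ cos λ, −sin φ sin λ, cos φ), giving ΔN = -220.780 + 207.633 + 123.704 = 110.56 m.
Horizontal magnitude = √(ΔE² + ΔN²) = √((-503.18)² + 110.56²) = 515.18 m.

515.2 m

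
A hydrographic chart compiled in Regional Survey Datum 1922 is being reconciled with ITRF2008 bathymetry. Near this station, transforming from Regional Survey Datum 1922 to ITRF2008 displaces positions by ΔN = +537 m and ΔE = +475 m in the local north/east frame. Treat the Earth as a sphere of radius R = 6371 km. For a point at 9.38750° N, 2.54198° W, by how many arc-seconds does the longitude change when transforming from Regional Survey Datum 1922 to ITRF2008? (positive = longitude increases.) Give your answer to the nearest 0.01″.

Δλ = 15.59″

At latitude 9.38750°, cos φ = 0.986608.
One radian of longitude at latitude φ spans R cos φ, so Δλ = ΔE / (R cos φ) = 475.0 / (6371000 × 0.986608) = 7.5569e-05 rad = 15.587″.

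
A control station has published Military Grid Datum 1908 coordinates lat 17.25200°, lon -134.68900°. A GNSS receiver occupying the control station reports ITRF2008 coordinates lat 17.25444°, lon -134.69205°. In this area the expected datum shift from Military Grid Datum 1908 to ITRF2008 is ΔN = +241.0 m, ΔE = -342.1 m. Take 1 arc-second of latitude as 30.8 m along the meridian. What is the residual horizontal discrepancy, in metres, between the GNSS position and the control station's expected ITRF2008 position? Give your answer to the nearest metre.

35 m

Observed coordinate differences: Δφ = +0.00244°, Δλ = -0.00305°.
Converting to metres (1° lat = 110880 m, cos φ = 0.955010): observed ΔN = 270.5 m, observed ΔE = -323.0 m.
Subtracting the expected shift leaves a residual of 270.5 − (241.0) = 29.5 m north and -323.0 − (-342.1) = 19.1 m east.
Residual distance = √(29.5² + 19.1²) = 35.2 m.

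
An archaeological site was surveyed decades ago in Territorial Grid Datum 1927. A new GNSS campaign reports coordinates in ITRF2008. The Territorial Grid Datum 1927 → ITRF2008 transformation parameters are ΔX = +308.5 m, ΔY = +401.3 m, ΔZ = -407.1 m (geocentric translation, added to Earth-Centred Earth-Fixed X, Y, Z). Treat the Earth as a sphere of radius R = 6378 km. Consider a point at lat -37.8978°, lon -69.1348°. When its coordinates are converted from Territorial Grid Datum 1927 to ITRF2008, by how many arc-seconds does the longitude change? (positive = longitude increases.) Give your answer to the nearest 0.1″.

Δλ = 17.7″

sin φ = -0.614255, cos φ = 0.789108, sin λ = -0.934421, cos λ = 0.356171.
East component: ΔE = −sin λ·ΔX + cos λ·ΔY = −(-0.934421)(308.5) + (0.356171)(401.3) = 431.20 m.
1° of latitude spans πR/180 = 111317 m; at latitude φ, 1° of longitude spans that × cos φ = 87841.2 m, so Δλ = 431.20 / 87841.2 × 3600 = 17.672″.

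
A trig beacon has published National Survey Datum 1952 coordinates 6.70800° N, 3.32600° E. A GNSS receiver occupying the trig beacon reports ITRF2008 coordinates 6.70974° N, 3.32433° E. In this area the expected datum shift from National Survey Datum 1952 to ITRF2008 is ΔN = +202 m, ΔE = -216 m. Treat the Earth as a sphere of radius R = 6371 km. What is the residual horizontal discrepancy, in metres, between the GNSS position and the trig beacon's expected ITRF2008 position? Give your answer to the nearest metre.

33 m

Observed coordinate differences: Δφ = +0.00174°, Δλ = -0.00167°.
Converting to metres (1° lat = 111195 m, cos φ = 0.993154): observed ΔN = 193.5 m, observed ΔE = -184.4 m.
Subtracting the expected shift leaves a residual of 193.5 − (202) = -8.5 m north and -184.4 − (-216) = 31.6 m east.
Residual distance = √((-8.5)² + 31.6²) = 32.7 m.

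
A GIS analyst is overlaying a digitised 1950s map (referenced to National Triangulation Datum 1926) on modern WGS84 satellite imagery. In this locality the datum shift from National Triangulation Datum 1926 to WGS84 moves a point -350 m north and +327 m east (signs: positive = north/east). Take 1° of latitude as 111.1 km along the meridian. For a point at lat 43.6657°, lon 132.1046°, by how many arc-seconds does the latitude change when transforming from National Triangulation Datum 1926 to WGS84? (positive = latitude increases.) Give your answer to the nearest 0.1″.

1° of latitude = 111.1 km, so Δφ = -350.0 / 111100 = -0.0031503° = -11.341″.

Δφ = -11.3″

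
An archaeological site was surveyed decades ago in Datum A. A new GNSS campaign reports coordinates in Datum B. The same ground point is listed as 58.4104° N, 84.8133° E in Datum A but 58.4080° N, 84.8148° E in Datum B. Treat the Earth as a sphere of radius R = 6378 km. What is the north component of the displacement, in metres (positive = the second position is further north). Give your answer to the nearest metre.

Δφ = 58.4080° − 58.4104° = -0.0024°; Δλ = 84.8148° − 84.8133° = +0.0015°.
1° along a meridian = πR/180 = 111317 m.
ΔN = Δφ × 111317 = -267.2 m; ΔE = Δλ × 111317 × cos(58.4104°) = +0.0015 × 111317 × 0.523831 = 87.5 m.

ΔN = -267 m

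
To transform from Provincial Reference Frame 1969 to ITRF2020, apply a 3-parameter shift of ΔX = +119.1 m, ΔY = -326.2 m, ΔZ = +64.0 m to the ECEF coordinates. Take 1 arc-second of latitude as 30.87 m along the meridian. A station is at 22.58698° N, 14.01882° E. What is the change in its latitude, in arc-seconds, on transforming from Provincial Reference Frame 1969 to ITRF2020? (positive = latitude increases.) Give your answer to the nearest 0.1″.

sin φ = 0.384086, cos φ = 0.923298, sin λ = 0.242241, cos λ = 0.970216.
North component: ΔN = −sin φ cos λ·ΔX − sin φ sin λ·ΔY + cos φ·ΔZ = −(0.384086)(0.970216)(119.1) − (0.384086)(0.242241)(-326.2) + (0.923298)(64.0) = 45.06 m.
1° of latitude spans 3600 × 30.87 = 111132 m, so Δφ = 45.06 / 111132 × 3600 = 1.460″.

Δφ = 1.5″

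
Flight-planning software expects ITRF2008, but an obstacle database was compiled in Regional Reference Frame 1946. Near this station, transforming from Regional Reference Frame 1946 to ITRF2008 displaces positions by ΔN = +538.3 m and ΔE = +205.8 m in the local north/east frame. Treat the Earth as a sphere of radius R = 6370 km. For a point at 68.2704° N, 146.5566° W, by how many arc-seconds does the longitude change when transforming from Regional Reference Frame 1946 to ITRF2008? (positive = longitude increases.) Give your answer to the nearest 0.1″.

At latitude 68.2704°, cos φ = 0.370227.
One radian of longitude at latitude φ spans R cos φ, so Δλ = ΔE / (R cos φ) = 205.8 / (6370000 × 0.370227) = 8.7265e-05 rad = 18.000″.

Δλ = 18.0″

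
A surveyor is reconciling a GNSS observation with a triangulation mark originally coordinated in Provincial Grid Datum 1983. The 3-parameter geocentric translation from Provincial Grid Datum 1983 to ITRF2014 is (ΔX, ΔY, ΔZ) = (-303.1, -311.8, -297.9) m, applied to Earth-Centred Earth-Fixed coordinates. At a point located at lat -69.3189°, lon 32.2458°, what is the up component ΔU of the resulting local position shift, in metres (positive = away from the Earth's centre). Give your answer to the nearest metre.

ΔU = 129 m

The local up (radial) axis is (cos φ cos λ, cos φ sin λ, sin φ), giving ΔU = -90.535 − 58.753 + 278.703 = 129.42 m.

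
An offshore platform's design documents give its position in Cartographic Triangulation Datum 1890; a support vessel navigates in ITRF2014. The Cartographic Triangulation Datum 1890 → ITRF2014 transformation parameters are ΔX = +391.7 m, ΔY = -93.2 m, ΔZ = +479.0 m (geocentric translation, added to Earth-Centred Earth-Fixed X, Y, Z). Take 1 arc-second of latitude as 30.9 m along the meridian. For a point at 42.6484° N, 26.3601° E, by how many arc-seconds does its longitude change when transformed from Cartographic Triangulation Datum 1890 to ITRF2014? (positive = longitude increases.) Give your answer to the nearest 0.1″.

Δλ = -11.3″

sin φ = 0.677498, cos φ = 0.735525, sin λ = 0.444011, cos λ = 0.896021.
East component: ΔE = −sin λ·ΔX + cos λ·ΔY = −(0.444011)(391.7) + (0.896021)(-93.2) = -257.43 m.
1° of latitude spans 3600 × 30.90 = 111240 m; at latitude φ, 1° of longitude spans that × cos φ = 81819.8 m, so Δλ = -257.43 / 81819.8 × 3600 = -11.327″.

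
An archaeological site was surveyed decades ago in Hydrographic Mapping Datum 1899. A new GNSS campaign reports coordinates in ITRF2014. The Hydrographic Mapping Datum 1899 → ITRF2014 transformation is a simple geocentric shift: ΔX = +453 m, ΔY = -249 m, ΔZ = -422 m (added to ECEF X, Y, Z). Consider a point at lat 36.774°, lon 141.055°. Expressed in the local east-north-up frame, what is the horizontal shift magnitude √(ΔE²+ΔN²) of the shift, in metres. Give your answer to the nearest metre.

97 m

At φ = 36.774°, λ = 141.055°: sin φ = 0.598660, cos φ = 0.801003, sin λ = 0.628574, cos λ = -0.777750.
ΔE = −sin λ·ΔX + cos λ·ΔY = −(0.628574)·(453) + (-0.777750)·(-249) = -91.08 m.
ΔN = −sin φ cos λ·ΔX − sin φ sin λ·ΔY + cos φ·ΔZ = −(0.598660)(-0.777750)(453) − (0.598660)(0.628574)(-249) + (0.801003)(-422) = -33.40 m.
Horizontal magnitude = √(ΔE² + ΔN²) = √((-91.08)² + (-33.40)²) = 97.02 m.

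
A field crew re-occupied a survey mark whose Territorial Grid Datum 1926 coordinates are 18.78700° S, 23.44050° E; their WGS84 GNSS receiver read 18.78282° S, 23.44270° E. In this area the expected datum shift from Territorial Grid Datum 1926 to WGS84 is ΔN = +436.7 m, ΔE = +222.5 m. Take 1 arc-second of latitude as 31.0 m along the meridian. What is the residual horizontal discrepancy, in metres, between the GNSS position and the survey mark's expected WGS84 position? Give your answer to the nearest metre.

Observed coordinate differences: Δφ = +0.00418°, Δλ = +0.00220°.
Converting to metres (1° lat = 111600 m, cos φ = 0.946722): observed ΔN = 466.5 m, observed ΔE = 232.4 m.
Subtracting the expected shift leaves a residual of 466.5 − (436.7) = 29.8 m north and 232.4 − (222.5) = 9.9 m east.
Residual distance = √(29.8² + 9.9²) = 31.4 m.

31 m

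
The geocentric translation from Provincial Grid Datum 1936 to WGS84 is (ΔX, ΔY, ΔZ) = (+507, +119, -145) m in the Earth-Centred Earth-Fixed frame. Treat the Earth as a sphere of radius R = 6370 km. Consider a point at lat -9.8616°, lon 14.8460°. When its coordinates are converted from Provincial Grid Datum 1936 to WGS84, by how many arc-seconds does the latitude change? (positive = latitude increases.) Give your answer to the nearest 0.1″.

Δφ = -1.7″

sin φ = -0.171269, cos φ = 0.985224, sin λ = 0.256222, cos λ = 0.966618.
North component: ΔN = −sin φ cos λ·ΔX − sin φ sin λ·ΔY + cos φ·ΔZ = −(-0.171269)(0.966618)(507) − (-0.171269)(0.256222)(119) + (0.985224)(-145) = -53.70 m.
1° of latitude spans πR/180 = 111177 m, so Δφ = -53.70 / 111177 × 3600 = -1.739″.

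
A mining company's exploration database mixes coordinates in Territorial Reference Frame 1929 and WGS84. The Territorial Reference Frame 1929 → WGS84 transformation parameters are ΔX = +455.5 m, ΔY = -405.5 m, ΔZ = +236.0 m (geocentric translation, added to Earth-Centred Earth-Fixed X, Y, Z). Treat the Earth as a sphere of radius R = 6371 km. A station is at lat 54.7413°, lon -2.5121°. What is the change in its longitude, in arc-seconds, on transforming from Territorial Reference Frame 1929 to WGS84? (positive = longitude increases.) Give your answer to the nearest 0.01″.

Δλ = -21.60″

sin φ = 0.816554, cos φ = 0.577269, sin λ = -0.043830, cos λ = 0.999039.
East component: ΔE = −sin λ·ΔX + cos λ·ΔY = −(-0.043830)(455.5) + (0.999039)(-405.5) = -385.15 m.
1° of latitude spans πR/180 = 111195 m; at latitude φ, 1° of longitude spans that × cos φ = 64189.4 m, so Δλ = -385.15 / 64189.4 × 3600 = -21.601″.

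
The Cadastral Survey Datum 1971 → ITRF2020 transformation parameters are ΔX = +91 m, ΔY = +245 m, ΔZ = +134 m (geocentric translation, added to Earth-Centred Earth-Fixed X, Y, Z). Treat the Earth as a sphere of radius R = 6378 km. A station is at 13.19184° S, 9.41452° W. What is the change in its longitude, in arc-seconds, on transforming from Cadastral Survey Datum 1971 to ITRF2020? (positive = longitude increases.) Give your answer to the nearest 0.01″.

sin φ = -0.228212, cos φ = 0.973611, sin λ = -0.163576, cos λ = 0.986531.
East component: ΔE = −sin λ·ΔX + cos λ·ΔY = −(-0.163576)(91) + (0.986531)(245) = 256.59 m.
1° of latitude spans πR/180 = 111317 m; at latitude φ, 1° of longitude spans that × cos φ = 108379.6 m, so Δλ = 256.59 / 108379.6 × 3600 = 8.523″.

Δλ = 8.52″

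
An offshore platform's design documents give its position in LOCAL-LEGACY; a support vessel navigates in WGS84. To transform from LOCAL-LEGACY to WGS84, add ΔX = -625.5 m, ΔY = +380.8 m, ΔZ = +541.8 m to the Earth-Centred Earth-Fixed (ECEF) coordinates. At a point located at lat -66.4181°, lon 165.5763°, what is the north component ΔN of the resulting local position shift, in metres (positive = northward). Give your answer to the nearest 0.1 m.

ΔN = 858.9 m

The local north axis is (−sin φ cos λ, −sin φ sin λ, cos φ), giving ΔN = 555.195 + 86.932 + 216.752 = 858.88 m.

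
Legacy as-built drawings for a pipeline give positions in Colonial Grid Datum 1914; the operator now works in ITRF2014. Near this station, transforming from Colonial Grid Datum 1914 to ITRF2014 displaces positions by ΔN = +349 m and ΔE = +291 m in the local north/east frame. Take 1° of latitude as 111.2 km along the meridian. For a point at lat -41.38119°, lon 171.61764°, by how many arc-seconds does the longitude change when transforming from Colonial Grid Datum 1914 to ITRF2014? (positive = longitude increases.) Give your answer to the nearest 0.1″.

Δλ = 12.6″

At latitude -41.38119°, cos φ = 0.750328.
1° of longitude at this latitude = 111.2 × cos φ = 83.44 km, so Δλ = 291.0 / 83436.5 = 0.0034877° = 12.556″.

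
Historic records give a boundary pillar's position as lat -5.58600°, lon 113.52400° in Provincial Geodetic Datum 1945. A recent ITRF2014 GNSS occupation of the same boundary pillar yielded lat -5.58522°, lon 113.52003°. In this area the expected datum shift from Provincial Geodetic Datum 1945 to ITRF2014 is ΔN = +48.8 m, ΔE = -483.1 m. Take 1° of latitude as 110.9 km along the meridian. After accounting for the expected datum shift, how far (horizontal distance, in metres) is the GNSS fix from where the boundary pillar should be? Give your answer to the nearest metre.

59 m

Observed coordinate differences: Δφ = +0.00078°, Δλ = -0.00397°.
Converting to metres (1° lat = 110900 m, cos φ = 0.995251): observed ΔN = 86.5 m, observed ΔE = -438.2 m.
Subtracting the expected shift leaves a residual of 86.5 − (48.8) = 37.7 m north and -438.2 − (-483.1) = 44.9 m east.
Residual distance = √(37.7² + 44.9²) = 58.6 m.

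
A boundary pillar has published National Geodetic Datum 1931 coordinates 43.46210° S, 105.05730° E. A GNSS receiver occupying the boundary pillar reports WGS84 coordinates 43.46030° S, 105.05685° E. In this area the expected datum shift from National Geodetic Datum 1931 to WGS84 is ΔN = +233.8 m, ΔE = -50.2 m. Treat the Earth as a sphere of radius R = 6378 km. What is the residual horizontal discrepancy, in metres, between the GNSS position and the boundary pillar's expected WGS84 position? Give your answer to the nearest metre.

Observed coordinate differences: Δφ = +0.00180°, Δλ = -0.00045°.
Converting to metres (1° lat = 111317 m, cos φ = 0.725830): observed ΔN = 200.4 m, observed ΔE = -36.4 m.
Subtracting the expected shift leaves a residual of 200.4 − (233.8) = -33.4 m north and -36.4 − (-50.2) = 13.8 m east.
Residual distance = √((-33.4)² + 13.8²) = 36.2 m.

36 m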